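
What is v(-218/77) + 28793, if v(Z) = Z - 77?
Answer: 2210914/77 ≈ 28713.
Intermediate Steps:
v(Z) = -77 + Z
v(-218/77) + 28793 = (-77 - 218/77) + 28793 = -6147/77 + 28793 = 2210914/77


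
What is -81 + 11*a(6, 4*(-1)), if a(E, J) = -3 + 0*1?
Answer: -114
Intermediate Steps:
a(E, J) = -3 (a(E, J) = -3 + 0 = -3)
-81 + 11*a(6, 4*(-1)) = -81 + 11*(-3) = -81 - 33 = -114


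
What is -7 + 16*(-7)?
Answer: -119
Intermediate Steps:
-7 + 16*(-7) = -7 - 112 = -119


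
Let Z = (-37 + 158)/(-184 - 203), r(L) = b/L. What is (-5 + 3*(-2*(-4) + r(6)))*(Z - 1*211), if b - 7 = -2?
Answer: -40889/9 ≈ -4543.2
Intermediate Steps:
b = 5 (b = 7 - 2 = 5)
r(L) = 5/L
Z = -121/387 (Z = 121/(-387) = 121*(-1/387) = -121/387 ≈ -0.31266)
(-5 + 3*(-2*(-4) + r(6)))*(Z - 1*211) = (-5 + 3*(-2*(-4) + 5/6))*(-121/387 - 1*211) = (-5 + 3*(8 + 5*(⅙)))*(-121/387 - 211) = (-5 + 3*(8 + ⅚))*(-81778/387) = (-5 + 3*(53/6))*(-81778/387) = (-5 + 53/2)*(-81778/387) = (43/2)*(-81778/387) = -40889/9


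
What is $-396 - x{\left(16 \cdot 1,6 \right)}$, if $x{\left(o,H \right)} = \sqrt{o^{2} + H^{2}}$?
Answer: $-396 - 2 \sqrt{73} \approx -413.09$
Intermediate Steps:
$x{\left(o,H \right)} = \sqrt{H^{2} + o^{2}}$
$-396 - x{\left(16 \cdot 1,6 \right)} = -396 - \sqrt{6^{2} + \left(16 \cdot 1\right)^{2}} = -396 - \sqrt{36 + 16^{2}} = -396 - \sqrt{36 + 256} = -396 - \sqrt{292} = -396 - 2 \sqrt{73}$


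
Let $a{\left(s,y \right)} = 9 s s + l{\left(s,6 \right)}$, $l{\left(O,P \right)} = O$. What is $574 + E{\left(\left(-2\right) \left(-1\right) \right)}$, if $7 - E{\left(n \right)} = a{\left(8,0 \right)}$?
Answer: $-3$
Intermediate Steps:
$a{\left(s,y \right)} = s + 9 s^{2}$ ($a{\left(s,y \right)} = 9 s s + s = 9 s^{2} + s = s + 9 s^{2}$)
$E{\left(n \right)} = -577$ ($E{\left(n \right)} = 7 - 8 \left(1 + 9 \cdot 8\right) = 7 - 8 \left(1 + 72\right) = 7 - 8 \cdot 73 = 7 - 584 = -577$)
$574 + E{\left(\left(-2\right) \left(-1\right) \right)} = 574 - 577 = -3$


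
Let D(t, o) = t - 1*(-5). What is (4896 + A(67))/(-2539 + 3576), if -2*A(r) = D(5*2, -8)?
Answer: 9777/2074 ≈ 4.7141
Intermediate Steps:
D(t, o) = 5 + t (D(t, o) = t + 5 = 5 + t)
A(r) = -15/2 (A(r) = -(5 + 5*2)/2 = -(5 + 10)/2 = -½*15 = -15/2)
(4896 + A(67))/(-2539 + 3576) = (4896 - 15/2)/(-2539 + 3576) = (9777/2)/1037 = (9777/2)*(1/1037) = 9777/2074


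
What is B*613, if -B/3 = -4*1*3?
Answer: 22068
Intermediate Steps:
B = 36 (B = -3*(-4*1)*3 = -(-12)*3 = -3*(-12) = 36)
B*613 = 36*613 = 22068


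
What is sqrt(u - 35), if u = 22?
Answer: I*sqrt(13) ≈ 3.6056*I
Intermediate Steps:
sqrt(u - 35) = sqrt(22 - 35) = sqrt(-13) = I*sqrt(13)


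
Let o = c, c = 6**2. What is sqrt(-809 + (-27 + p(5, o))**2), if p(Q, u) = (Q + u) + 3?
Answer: 2*I*sqrt(130) ≈ 22.803*I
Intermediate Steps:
c = 36
o = 36
p(Q, u) = 3 + Q + u
sqrt(-809 + (-27 + p(5, o))**2) = sqrt(-809 + (-27 + (3 + 5 + 36))**2) = sqrt(-809 + (-27 + 44)**2) = sqrt(-809 + 17**2) = sqrt(-809 + 289) = sqrt(-520) = 2*I*sqrt(130)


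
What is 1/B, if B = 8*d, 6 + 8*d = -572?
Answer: -1/578 ≈ -0.0017301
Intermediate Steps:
d = -289/4 (d = -¾ + (⅛)*(-572) = -¾ - 143/2 = -289/4 ≈ -72.250)
B = -578 (B = 8*(-289/4) = -578)
1/B = 1/(-578) = -1/578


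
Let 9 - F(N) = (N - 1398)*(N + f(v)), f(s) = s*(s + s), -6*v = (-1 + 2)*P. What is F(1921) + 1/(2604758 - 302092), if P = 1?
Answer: -10410730047553/10361997 ≈ -1.0047e+6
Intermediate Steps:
v = -⅙ (v = -(-1 + 2)/6 = -1/6 = -⅙*1 = -⅙ ≈ -0.16667)
f(s) = 2*s² (f(s) = s*(2*s) = 2*s²)
F(N) = 9 - (-1398 + N)*(1/18 + N) (F(N) = 9 - (N - 1398)*(N + 2*(-⅙)²) = 9 - (-1398 + N)*(N + 2*(1/36)) = 9 - (-1398 + N)*(N + 1/18) = 9 - (-1398 + N)*(1/18 + N))
F(1921) + 1/(2604758 - 302092) = (260/3 - 1*1921² + (25163/18)*1921) + 1/(2604758 - 302092) = (260/3 - 1*3690241 + 48338123/18) + 1/2302666 = (260/3 - 3690241 + 48338123/18) + 1/2302666 = -18084655/18 + 1/2302666 = -10410730047553/10361997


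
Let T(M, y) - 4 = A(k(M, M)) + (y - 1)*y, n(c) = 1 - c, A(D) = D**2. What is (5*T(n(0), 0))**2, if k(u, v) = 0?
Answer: 400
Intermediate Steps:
T(M, y) = 4 + y*(-1 + y) (T(M, y) = 4 + (0**2 + (y - 1)*y) = 4 + (0 + (-1 + y)*y) = 4 + (0 + y*(-1 + y)) = 4 + y*(-1 + y))
(5*T(n(0), 0))**2 = (5*(4 + 0**2 - 1*0))**2 = (5*(4 + 0 + 0))**2 = (5*4)**2 = 20**2 = 400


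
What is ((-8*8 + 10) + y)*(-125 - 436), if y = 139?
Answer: -47685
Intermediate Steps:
((-8*8 + 10) + y)*(-125 - 436) = ((-8*8 + 10) + 139)*(-125 - 436) = ((-64 + 10) + 139)*(-561) = (-54 + 139)*(-561) = 85*(-561) = -47685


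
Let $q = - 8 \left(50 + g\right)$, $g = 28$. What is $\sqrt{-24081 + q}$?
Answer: $9 i \sqrt{305} \approx 157.18 i$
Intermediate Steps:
$q = -624$ ($q = - 8 \left(50 + 28\right) = \left(-8\right) 78 = -624$)
$\sqrt{-24081 + q} = \sqrt{-24081 - 624} = \sqrt{-24705} = 9 i \sqrt{305}$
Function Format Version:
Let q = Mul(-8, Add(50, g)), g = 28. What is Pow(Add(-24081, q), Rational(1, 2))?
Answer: Mul(9, I, Pow(305, Rational(1, 2))) ≈ Mul(157.18, I)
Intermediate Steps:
q = -624 (q = Mul(-8, Add(50, 28)) = Mul(-8, 78) = -624)
Pow(Add(-24081, q), Rational(1, 2)) = Pow(Add(-24081, -624), Rational(1, 2)) = Pow(-24705, Rational(1, 2)) = Mul(9, I, Pow(305, Rational(1, 2)))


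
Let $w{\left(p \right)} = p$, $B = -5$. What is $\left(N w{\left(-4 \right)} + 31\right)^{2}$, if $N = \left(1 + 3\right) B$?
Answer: $12321$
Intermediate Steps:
$N = -20$ ($N = \left(1 + 3\right) \left(-5\right) = 4 \left(-5\right) = -20$)
$\left(N w{\left(-4 \right)} + 31\right)^{2} = \left(\left(-20\right) \left(-4\right) + 31\right)^{2} = \left(80 + 31\right)^{2} = 111^{2} = 12321$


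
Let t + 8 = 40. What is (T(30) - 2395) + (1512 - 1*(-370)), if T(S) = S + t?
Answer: -451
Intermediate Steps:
t = 32 (t = -8 + 40 = 32)
T(S) = 32 + S (T(S) = S + 32 = 32 + S)
(T(30) - 2395) + (1512 - 1*(-370)) = ((32 + 30) - 2395) + (1512 - 1*(-370)) = (62 - 2395) + (1512 + 370) = -2333 + 1882 = -451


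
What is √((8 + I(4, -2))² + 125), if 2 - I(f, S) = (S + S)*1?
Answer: √321 ≈ 17.916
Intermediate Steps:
I(f, S) = 2 - 2*S (I(f, S) = 2 - (S + S) = 2 - 2*S)
√((8 + I(4, -2))² + 125) = √((8 + (2 - 2*(-2)))² + 125) = √((8 + (2 + 4))² + 125) = √((8 + 6)² + 125) = √(14² + 125) = √(196 + 125) = √321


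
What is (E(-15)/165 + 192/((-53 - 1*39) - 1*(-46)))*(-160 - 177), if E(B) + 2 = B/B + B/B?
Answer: 32352/23 ≈ 1406.6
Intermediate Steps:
E(B) = 0 (E(B) = -2 + (B/B + B/B) = -2 + (1 + 1) = -2 + 2 = 0)
(E(-15)/165 + 192/((-53 - 1*39) - 1*(-46)))*(-160 - 177) = (0/165 + 192/((-53 - 1*39) - 1*(-46)))*(-160 - 177) = (0*(1/165) + 192/((-53 - 39) + 46))*(-337) = (0 + 192/(-92 + 46))*(-337) = (0 + 192/(-46))*(-337) = (0 + 192*(-1/46))*(-337) = (0 - 96/23)*(-337) = -96/23*(-337) = 32352/23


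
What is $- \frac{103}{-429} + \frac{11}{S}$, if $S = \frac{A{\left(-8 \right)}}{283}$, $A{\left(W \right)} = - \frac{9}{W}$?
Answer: $\frac{3561581}{1287} \approx 2767.4$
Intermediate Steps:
$S = \frac{9}{2264}$ ($S = \frac{\left(-9\right) \frac{1}{-8}}{283} = \left(-9\right) \left(- \frac{1}{8}\right) \frac{1}{283} = \frac{9}{8} \cdot \frac{1}{283} = \frac{9}{2264} \approx 0.0039753$)
$- \frac{103}{-429} + \frac{11}{S} = - \frac{103}{-429} + \frac{11}{\frac{9}{2264}} = \left(-103\right) \left(- \frac{1}{429}\right) + 11 \cdot \frac{2264}{9} = \frac{103}{429} + \frac{24904}{9} = \frac{3561581}{1287}$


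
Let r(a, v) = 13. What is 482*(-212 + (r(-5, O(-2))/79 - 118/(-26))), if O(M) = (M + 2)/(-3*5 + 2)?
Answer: -102614908/1027 ≈ -99917.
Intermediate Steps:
O(M) = -2/13 - M/13 (O(M) = (2 + M)/(-15 + 2) = (2 + M)/(-13) = (2 + M)*(-1/13) = -2/13 - M/13)
482*(-212 + (r(-5, O(-2))/79 - 118/(-26))) = 482*(-212 + (13/79 - 118/(-26))) = 482*(-212 + (13*(1/79) - 118*(-1/26))) = 482*(-212 + (13/79 + 59/13)) = 482*(-212 + 4830/1027) = 482*(-212894/1027) = -102614908/1027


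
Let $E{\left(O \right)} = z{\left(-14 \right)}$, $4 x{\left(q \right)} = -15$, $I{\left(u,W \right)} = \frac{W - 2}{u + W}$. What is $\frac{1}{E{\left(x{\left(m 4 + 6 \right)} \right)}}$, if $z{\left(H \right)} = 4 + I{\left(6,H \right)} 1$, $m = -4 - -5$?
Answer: $\frac{1}{6} \approx 0.16667$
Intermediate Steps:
$m = 1$ ($m = -4 + 5 = 1$)
$I{\left(u,W \right)} = \frac{-2 + W}{W + u}$
$z{\left(H \right)} = 4 + \frac{-2 + H}{6 + H}$ ($z{\left(H \right)} = 4 + \frac{-2 + H}{H + 6} \cdot 1 = 4 + \frac{-2 + H}{6 + H} 1 = 4 + \frac{-2 + H}{6 + H}$)
$x{\left(q \right)} = - \frac{15}{4}$ ($x{\left(q \right)} = \frac{1}{4} \left(-15\right) = - \frac{15}{4}$)
$E{\left(O \right)} = 6$ ($E{\left(O \right)} = \frac{22 + 5 \left(-14\right)}{6 - 14} = \frac{22 - 70}{-8} = \left(- \frac{1}{8}\right) \left(-48\right) = 6$)
$\frac{1}{E{\left(x{\left(m 4 + 6 \right)} \right)}} = \frac{1}{6}$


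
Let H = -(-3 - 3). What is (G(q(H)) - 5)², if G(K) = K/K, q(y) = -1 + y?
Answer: 16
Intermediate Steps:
H = 6 (H = -1*(-6) = 6)
G(K) = 1
(G(q(H)) - 5)² = (1 - 5)² = (-4)² = 16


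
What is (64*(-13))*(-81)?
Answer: 67392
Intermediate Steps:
(64*(-13))*(-81) = -832*(-81) = 67392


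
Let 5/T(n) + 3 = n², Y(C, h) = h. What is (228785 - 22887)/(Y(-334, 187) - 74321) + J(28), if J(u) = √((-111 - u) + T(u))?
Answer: -102949/37067 + I*√84780674/781 ≈ -2.7774 + 11.79*I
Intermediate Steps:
T(n) = 5/(-3 + n²)
J(u) = √(-111 - u + 5/(-3 + u²)) (J(u) = √((-111 - u) + 5/(-3 + u²)) = √(-111 - u + 5/(-3 + u²)))
(228785 - 22887)/(Y(-334, 187) - 74321) + J(28) = (228785 - 22887)/(187 - 74321) + √((5 - (-3 + 28²)*(111 + 28))/(-3 + 28²)) = 205898/(-74134) + √((5 - 1*(-3 + 784)*139)/(-3 + 784)) = 205898*(-1/74134) + √((5 - 1*781*139)/781) = -102949/37067 + √((5 - 108559)/781) = -102949/37067 + √((1/781)*(-108554)) = -102949/37067 + √(-108554/781) = -102949/37067 + I*√84780674/781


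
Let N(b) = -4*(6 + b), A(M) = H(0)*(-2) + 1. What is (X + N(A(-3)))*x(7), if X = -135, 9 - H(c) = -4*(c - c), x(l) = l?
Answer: -637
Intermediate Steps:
H(c) = 9 (H(c) = 9 - (-4)*(c - c) = 9 - (-4)*0 = 9 - 1*0 = 9 + 0 = 9)
A(M) = -17 (A(M) = 9*(-2) + 1 = -18 + 1 = -17)
N(b) = -24 - 4*b
(X + N(A(-3)))*x(7) = (-135 + (-24 - 4*(-17)))*7 = (-135 + (-24 + 68))*7 = (-135 + 44)*7 = -91*7 = -637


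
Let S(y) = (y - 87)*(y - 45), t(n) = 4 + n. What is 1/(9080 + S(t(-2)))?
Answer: 1/12735 ≈ 7.8524e-5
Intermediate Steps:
S(y) = (-87 + y)*(-45 + y)
1/(9080 + S(t(-2))) = 1/(9080 + (3915 + (4 - 2)**2 - 132*(4 - 2))) = 1/(9080 + (3915 + 2**2 - 132*2)) = 1/(9080 + (3915 + 4 - 264)) = 1/(9080 + 3655) = 1/12735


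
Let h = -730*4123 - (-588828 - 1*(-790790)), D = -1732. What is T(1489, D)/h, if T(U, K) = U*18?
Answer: -4467/535292 ≈ -0.0083450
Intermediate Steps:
T(U, K) = 18*U
h = -3211752 (h = -3009790 - (-588828 + 790790) = -3009790 - 1*201962 = -3009790 - 201962 = -3211752)
T(1489, D)/h = (18*1489)/(-3211752) = 26802*(-1/3211752) = -4467/535292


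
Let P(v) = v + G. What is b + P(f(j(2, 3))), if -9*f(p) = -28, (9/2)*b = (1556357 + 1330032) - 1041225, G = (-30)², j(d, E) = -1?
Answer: 3698456/9 ≈ 4.1094e+5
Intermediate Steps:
G = 900
b = 3690328/9 (b = 2*((1556357 + 1330032) - 1041225)/9 = 2*(2886389 - 1041225)/9 = (2/9)*1845164 = 3690328/9 ≈ 4.1004e+5)
f(p) = 28/9 (f(p) = -⅑*(-28) = 28/9)
P(v) = 900 + v (P(v) = v + 900 = 900 + v)
b + P(f(j(2, 3))) = 3690328/9 + (900 + 28/9) = 3690328/9 + 8128/9 = 3698456/9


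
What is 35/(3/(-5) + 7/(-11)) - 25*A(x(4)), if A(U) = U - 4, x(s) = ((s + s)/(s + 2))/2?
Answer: 11225/204 ≈ 55.025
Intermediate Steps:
x(s) = s/(2 + s) (x(s) = ((2*s)/(2 + s))*(½) = (2*s/(2 + s))*(½) = s/(2 + s))
A(U) = -4 + U
35/(3/(-5) + 7/(-11)) - 25*A(x(4)) = 35/(3/(-5) + 7/(-11)) - 25*(-4 + 4/(2 + 4)) = 35/(3*(-⅕) + 7*(-1/11)) - 25*(-4 + 4/6) = 35/(-⅗ - 7/11) - 25*(-4 + 4*(⅙)) = 35/(-68/55) - 25*(-4 + ⅔) = 35*(-55/68) - 25*(-10/3) = -1925/68 + 250/3 = 11225/204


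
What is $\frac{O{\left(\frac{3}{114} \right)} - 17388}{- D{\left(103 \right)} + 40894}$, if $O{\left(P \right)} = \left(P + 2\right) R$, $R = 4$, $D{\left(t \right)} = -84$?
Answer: $- \frac{23587}{55613} \approx -0.42413$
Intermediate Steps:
$O{\left(P \right)} = 8 + 4 P$ ($O{\left(P \right)} = \left(P + 2\right) 4 = \left(2 + P\right) 4 = 8 + 4 P$)
$\frac{O{\left(\frac{3}{114} \right)} - 17388}{- D{\left(103 \right)} + 40894} = \frac{\left(8 + 4 \cdot \frac{3}{114}\right) - 17388}{\left(-1\right) \left(-84\right) + 40894} = \frac{\left(8 + 4 \cdot 3 \cdot \frac{1}{114}\right) - 17388}{84 + 40894} = \frac{\left(8 + 4 \cdot \frac{1}{38}\right) - 17388}{40978} = \left(\left(8 + \frac{2}{19}\right) - 17388\right) \frac{1}{40978} = \left(\frac{154}{19} - 17388\right) \frac{1}{40978} = \left(- \frac{330218}{19}\right) \frac{1}{40978} = - \frac{23587}{55613}$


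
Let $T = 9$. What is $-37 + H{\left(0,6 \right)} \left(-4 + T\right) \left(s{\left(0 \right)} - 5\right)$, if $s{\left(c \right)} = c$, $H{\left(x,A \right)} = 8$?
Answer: $-237$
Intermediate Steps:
$-37 + H{\left(0,6 \right)} \left(-4 + T\right) \left(s{\left(0 \right)} - 5\right) = -37 + 8 \left(-4 + 9\right) \left(0 - 5\right) = -37 + 8 \cdot 5 \left(-5\right) = -37 + 8 \left(-25\right) = -37 - 200 = -237$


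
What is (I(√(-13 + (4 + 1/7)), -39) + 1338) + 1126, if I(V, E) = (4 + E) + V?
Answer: 2429 + I*√434/7 ≈ 2429.0 + 2.9761*I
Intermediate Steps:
I(V, E) = 4 + E + V
(I(√(-13 + (4 + 1/7)), -39) + 1338) + 1126 = ((4 - 39 + √(-13 + (4 + 1/7))) + 1338) + 1126 = ((4 - 39 + √(-13 + (4 + ⅐))) + 1338) + 1126 = ((4 - 39 + √(-13 + 29/7)) + 1338) + 1126 = ((4 - 39 + √(-62/7)) + 1338) + 1126 = ((4 - 39 + I*√434/7) + 1338) + 1126 = ((-35 + I*√434/7) + 1338) + 1126 = (1303 + I*√434/7) + 1126 = 2429 + I*√434/7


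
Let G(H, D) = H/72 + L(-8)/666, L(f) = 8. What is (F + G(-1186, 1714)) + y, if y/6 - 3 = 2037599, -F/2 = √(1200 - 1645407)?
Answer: 16284493259/1332 - 2*I*√1644207 ≈ 1.2226e+7 - 2564.5*I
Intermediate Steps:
G(H, D) = 4/333 + H/72 (G(H, D) = H/72 + 8/666 = H*(1/72) + 8*(1/666) = H/72 + 4/333 = 4/333 + H/72)
F = -2*I*√1644207 (F = -2*√(1200 - 1645407) = -2*I*√1644207 ≈ -2564.5*I)
y = 12225612 (y = 18 + 6*2037599 = 18 + 12225594 = 12225612)
(F + G(-1186, 1714)) + y = (-2*I*√1644207 + (4/333 + (1/72)*(-1186))) + 12225612 = (-2*I*√1644207 + (4/333 - 593/36)) + 12225612 = (-2*I*√1644207 - 21925/1332) + 12225612 = (-21925/1332 - 2*I*√1644207) + 12225612 = 16284493259/1332 - 2*I*√1644207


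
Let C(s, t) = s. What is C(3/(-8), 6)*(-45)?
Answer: 135/8 ≈ 16.875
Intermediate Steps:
C(3/(-8), 6)*(-45) = (3/(-8))*(-45) = (3*(-1/8))*(-45) = -3/8*(-45) = 135/8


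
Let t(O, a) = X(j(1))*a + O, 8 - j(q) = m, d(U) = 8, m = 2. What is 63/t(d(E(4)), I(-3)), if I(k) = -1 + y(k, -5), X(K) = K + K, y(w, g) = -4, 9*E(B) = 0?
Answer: -63/52 ≈ -1.2115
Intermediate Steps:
E(B) = 0 (E(B) = (⅑)*0 = 0)
j(q) = 6 (j(q) = 8 - 1*2 = 8 - 2 = 6)
X(K) = 2*K
I(k) = -5 (I(k) = -1 - 4 = -5)
t(O, a) = O + 12*a (t(O, a) = (2*6)*a + O = 12*a + O = O + 12*a)
63/t(d(E(4)), I(-3)) = 63/(8 + 12*(-5)) = 63/(8 - 60) = 63/(-52) = 63*(-1/52) = -63/52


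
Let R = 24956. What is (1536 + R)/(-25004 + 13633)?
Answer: -26492/11371 ≈ -2.3298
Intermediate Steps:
(1536 + R)/(-25004 + 13633) = (1536 + 24956)/(-25004 + 13633) = 26492/(-11371) = 26492*(-1/11371) = -26492/11371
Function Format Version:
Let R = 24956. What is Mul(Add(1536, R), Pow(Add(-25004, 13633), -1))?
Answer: Rational(-26492, 11371) ≈ -2.3298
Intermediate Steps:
Mul(Add(1536, R), Pow(Add(-25004, 13633), -1)) = Mul(Add(1536, 24956), Pow(Add(-25004, 13633), -1)) = Mul(26492, Pow(-11371, -1)) = Mul(26492, Rational(-1, 11371)) = Rational(-26492, 11371)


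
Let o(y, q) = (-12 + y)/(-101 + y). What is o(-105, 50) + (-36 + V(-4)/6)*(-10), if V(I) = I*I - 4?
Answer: 70157/206 ≈ 340.57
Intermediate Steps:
V(I) = -4 + I² (V(I) = I² - 4 = -4 + I²)
o(y, q) = (-12 + y)/(-101 + y)
o(-105, 50) + (-36 + V(-4)/6)*(-10) = (-12 - 105)/(-101 - 105) + (-36 + (-4 + (-4)²)/6)*(-10) = -117/(-206) + (-36 + (-4 + 16)*(⅙))*(-10) = -1/206*(-117) + (-36 + 12*(⅙))*(-10) = 117/206 + (-36 + 2)*(-10) = 117/206 - 34*(-10) = 117/206 + 340 = 70157/206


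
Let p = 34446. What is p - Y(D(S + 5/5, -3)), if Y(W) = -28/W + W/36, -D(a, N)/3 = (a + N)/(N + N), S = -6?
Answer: 309952/9 ≈ 34439.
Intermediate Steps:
D(a, N) = -3*(N + a)/(2*N) (D(a, N) = -3*(a + N)/(N + N) = -3*(N + a)/(2*N))
Y(W) = -28/W + W/36 (Y(W) = -28/W + W*(1/36) = -28/W + W/36)
p - Y(D(S + 5/5, -3)) = 34446 - (-28*(-2/(-1*(-3) - (-6 + 5/5))) + ((3/2)*(-1*(-3) - (-6 + 5/5))/(-3))/36) = 34446 - (-28*(-2/(3 - (-6 + 5*(⅕)))) + ((3/2)*(-⅓)*(3 - (-6 + 5*(⅕))))/36) = 34446 - (-28*(-2/(3 - (-6 + 1))) + ((3/2)*(-⅓)*(3 - (-6 + 1)))/36) = 34446 - (-28*(-2/(3 - 1*(-5))) + ((3/2)*(-⅓)*(3 - 1*(-5)))/36) = 34446 - (-28*(-2/(3 + 5)) + ((3/2)*(-⅓)*(3 + 5))/36) = 34446 - (-28/((3/2)*(-⅓)*8) + ((3/2)*(-⅓)*8)/36) = 34446 - (-28/(-4) + (1/36)*(-4)) = 34446 - (-28*(-¼) - ⅑) = 34446 - (7 - ⅑) = 34446 - 1*62/9 = 34446 - 62/9 = 309952/9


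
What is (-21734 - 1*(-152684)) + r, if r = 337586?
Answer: 468536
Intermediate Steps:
(-21734 - 1*(-152684)) + r = (-21734 - 1*(-152684)) + 337586 = (-21734 + 152684) + 337586 = 130950 + 337586 = 468536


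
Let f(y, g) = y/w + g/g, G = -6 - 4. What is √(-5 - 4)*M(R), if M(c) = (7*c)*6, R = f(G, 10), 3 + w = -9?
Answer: 231*I ≈ 231.0*I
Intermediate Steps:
w = -12 (w = -3 - 9 = -12)
G = -10
f(y, g) = 1 - y/12 (f(y, g) = y/(-12) + g/g = y*(-1/12) + 1 = -y/12 + 1 = 1 - y/12)
R = 11/6 (R = 1 - 1/12*(-10) = 1 + ⅚ = 11/6 ≈ 1.8333)
M(c) = 42*c
√(-5 - 4)*M(R) = √(-5 - 4)*(42*(11/6)) = √(-9)*77 = (3*I)*77 = 231*I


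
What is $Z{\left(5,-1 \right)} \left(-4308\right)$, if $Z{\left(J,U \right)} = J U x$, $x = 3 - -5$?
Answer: $172320$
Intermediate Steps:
$x = 8$ ($x = 3 + 5 = 8$)
$Z{\left(J,U \right)} = 8 J U$ ($Z{\left(J,U \right)} = J U 8 = 8 J U$)
$Z{\left(5,-1 \right)} \left(-4308\right) = 8 \cdot 5 \left(-1\right) \left(-4308\right) = \left(-40\right) \left(-4308\right) = 172320$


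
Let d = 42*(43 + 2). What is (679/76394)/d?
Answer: 97/20626380 ≈ 4.7027e-6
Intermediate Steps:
d = 1890 (d = 42*45 = 1890)
(679/76394)/d = (679/76394)/1890 = (679*(1/76394))*(1/1890) = (679/76394)*(1/1890) = 97/20626380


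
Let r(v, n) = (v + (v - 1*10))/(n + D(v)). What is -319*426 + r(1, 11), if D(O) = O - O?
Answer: -1494842/11 ≈ -1.3589e+5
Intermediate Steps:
D(O) = 0
r(v, n) = (-10 + 2*v)/n (r(v, n) = (v + (v - 1*10))/(n + 0) = (v + (v - 10))/n = (v + (-10 + v))/n = (-10 + 2*v)/n)
-319*426 + r(1, 11) = -319*426 + 2*(-5 + 1)/11 = -135894 + 2*(1/11)*(-4) = -135894 - 8/11 = -1494842/11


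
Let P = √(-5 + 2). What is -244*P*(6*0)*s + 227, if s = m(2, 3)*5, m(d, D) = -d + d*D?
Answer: 227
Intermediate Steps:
P = I*√3 (P = √(-3) = I*√3 ≈ 1.732*I)
m(d, D) = -d + D*d
s = 20 (s = (2*(-1 + 3))*5 = (2*2)*5 = 4*5 = 20)
-244*P*(6*0)*s + 227 = -244*(I*√3)*(6*0)*20 + 227 = -244*(I*√3)*0*20 + 227 = -0*20 + 227 = -244*0 + 227 = 0 + 227 = 227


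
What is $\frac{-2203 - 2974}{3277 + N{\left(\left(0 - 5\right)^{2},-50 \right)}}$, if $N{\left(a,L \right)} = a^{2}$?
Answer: $- \frac{5177}{3902} \approx -1.3268$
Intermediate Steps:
$\frac{-2203 - 2974}{3277 + N{\left(\left(0 - 5\right)^{2},-50 \right)}} = \frac{-2203 - 2974}{3277 + \left(\left(0 - 5\right)^{2}\right)^{2}} = - \frac{5177}{3277 + \left(\left(-5\right)^{2}\right)^{2}} = - \frac{5177}{3277 + 25^{2}} = - \frac{5177}{3277 + 625} = - \frac{5177}{3902}$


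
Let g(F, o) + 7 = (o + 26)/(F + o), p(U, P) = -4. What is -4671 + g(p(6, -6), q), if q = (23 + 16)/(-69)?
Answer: -32785/7 ≈ -4683.6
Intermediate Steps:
q = -13/23 (q = 39*(-1/69) = -13/23 ≈ -0.56522)
g(F, o) = -7 + (26 + o)/(F + o) (g(F, o) = -7 + (o + 26)/(F + o) = -7 + (26 + o)/(F + o))
-4671 + g(p(6, -6), q) = -4671 + (26 - 7*(-4) - 6*(-13/23))/(-4 - 13/23) = -4671 + (26 + 28 + 78/23)/(-105/23) = -4671 - 23/105*1320/23 = -4671 - 88/7 = -32785/7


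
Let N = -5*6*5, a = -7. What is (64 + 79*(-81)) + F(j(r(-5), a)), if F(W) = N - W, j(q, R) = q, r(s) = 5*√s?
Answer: -6485 - 5*I*√5 ≈ -6485.0 - 11.18*I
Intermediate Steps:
N = -150 (N = -30*5 = -150)
F(W) = -150 - W
(64 + 79*(-81)) + F(j(r(-5), a)) = (64 + 79*(-81)) + (-150 - 5*√(-5)) = (64 - 6399) + (-150 - 5*I*√5) = -6335 + (-150 - 5*I*√5) = -6485 - 5*I*√5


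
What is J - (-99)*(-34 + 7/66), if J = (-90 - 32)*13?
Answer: -9883/2 ≈ -4941.5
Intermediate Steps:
J = -1586 (J = -122*13 = -1586)
J - (-99)*(-34 + 7/66) = -1586 - (-99)*(-34 + 7/66) = -1586 - (-99)*(-2237)/66 = -1586 - 1*6711/2 = -1586 - 6711/2 = -9883/2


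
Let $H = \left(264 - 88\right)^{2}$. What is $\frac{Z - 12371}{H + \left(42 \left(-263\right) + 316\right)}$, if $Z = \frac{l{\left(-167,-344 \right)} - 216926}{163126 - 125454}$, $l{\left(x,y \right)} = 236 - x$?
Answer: $- \frac{466256835}{762707312} \approx -0.61132$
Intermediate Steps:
$Z = - \frac{216523}{37672}$ ($Z = \frac{\left(236 - -167\right) - 216926}{163126 - 125454} = \frac{\left(236 + 167\right) - 216926}{37672} = \left(403 - 216926\right) \frac{1}{37672} = \left(-216523\right) \frac{1}{37672} = - \frac{216523}{37672} \approx -5.7476$)
$H = 30976$ ($H = 176^{2} = 30976$)
$\frac{Z - 12371}{H + \left(42 \left(-263\right) + 316\right)} = \frac{- \frac{216523}{37672} - 12371}{30976 + \left(42 \left(-263\right) + 316\right)} = - \frac{466256835}{37672 \left(30976 + \left(-11046 + 316\right)\right)} = - \frac{466256835}{37672 \left(30976 - 10730\right)} = - \frac{466256835}{37672 \cdot 20246} = \left(- \frac{466256835}{37672}\right) \frac{1}{20246} = - \frac{466256835}{762707312}$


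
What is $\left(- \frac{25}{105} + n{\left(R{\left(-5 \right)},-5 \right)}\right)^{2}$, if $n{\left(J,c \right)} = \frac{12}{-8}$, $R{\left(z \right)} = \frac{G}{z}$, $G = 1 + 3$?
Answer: $\frac{5329}{1764} \approx 3.021$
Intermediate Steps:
$G = 4$
$R{\left(z \right)} = \frac{4}{z}$
$n{\left(J,c \right)} = - \frac{3}{2}$ ($n{\left(J,c \right)} = 12 \left(- \frac{1}{8}\right) = - \frac{3}{2}$)
$\left(- \frac{25}{105} + n{\left(R{\left(-5 \right)},-5 \right)}\right)^{2} = \left(- \frac{25}{105} - \frac{3}{2}\right)^{2} = \left(\left(-25\right) \frac{1}{105} - \frac{3}{2}\right)^{2} = \left(- \frac{5}{21} - \frac{3}{2}\right)^{2} = \left(- \frac{73}{42}\right)^{2} = \frac{5329}{1764}$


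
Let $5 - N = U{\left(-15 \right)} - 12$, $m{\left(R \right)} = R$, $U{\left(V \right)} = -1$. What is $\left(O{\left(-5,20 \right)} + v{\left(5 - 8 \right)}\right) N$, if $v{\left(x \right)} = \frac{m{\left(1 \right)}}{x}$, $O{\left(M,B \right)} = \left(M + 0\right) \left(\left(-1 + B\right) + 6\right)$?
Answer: $-2256$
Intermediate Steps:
$O{\left(M,B \right)} = M \left(5 + B\right)$
$v{\left(x \right)} = \frac{1}{x}$ ($v{\left(x \right)} = 1 \frac{1}{x} = \frac{1}{x}$)
$N = 18$ ($N = 5 - \left(-1 - 12\right) = 5 - -13 = 5 + 13 = 18$)
$\left(O{\left(-5,20 \right)} + v{\left(5 - 8 \right)}\right) N = \left(- 5 \left(5 + 20\right) + \frac{1}{5 - 8}\right) 18 = \left(\left(-5\right) 25 + \frac{1}{-3}\right) 18 = \left(-125 - \frac{1}{3}\right) 18 = \left(- \frac{376}{3}\right) 18 = -2256$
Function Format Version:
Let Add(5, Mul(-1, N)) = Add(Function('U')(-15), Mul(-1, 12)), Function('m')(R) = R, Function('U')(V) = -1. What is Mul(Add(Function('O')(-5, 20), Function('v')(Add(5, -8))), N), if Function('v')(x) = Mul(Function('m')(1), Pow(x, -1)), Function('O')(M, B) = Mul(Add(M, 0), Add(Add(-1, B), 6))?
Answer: -2256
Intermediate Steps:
Function('O')(M, B) = Mul(M, Add(5, B))
Function('v')(x) = Pow(x, -1) (Function('v')(x) = Mul(1, Pow(x, -1)) = Pow(x, -1))
N = 18 (N = Add(5, Mul(-1, Add(-1, Mul(-1, 12)))) = Add(5, Mul(-1, Add(-1, -12))) = Add(5, Mul(-1, -13)) = Add(5, 13) = 18)
Mul(Add(Function('O')(-5, 20), Function('v')(Add(5, -8))), N) = Mul(Add(Mul(-5, Add(5, 20)), Pow(Add(5, -8), -1)), 18) = Mul(Add(Mul(-5, 25), Pow(-3, -1)), 18) = Mul(Add(-125, Rational(-1, 3)), 18) = Mul(Rational(-376, 3), 18) = -2256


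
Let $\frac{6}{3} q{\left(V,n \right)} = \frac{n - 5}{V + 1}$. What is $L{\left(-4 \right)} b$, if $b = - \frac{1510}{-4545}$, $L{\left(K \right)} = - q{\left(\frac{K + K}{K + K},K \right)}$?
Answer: $\frac{151}{202} \approx 0.74752$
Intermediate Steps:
$q{\left(V,n \right)} = \frac{-5 + n}{2 \left(1 + V\right)}$ ($q{\left(V,n \right)} = \frac{\left(n - 5\right) \frac{1}{V + 1}}{2} = \frac{\left(-5 + n\right) \frac{1}{1 + V}}{2} = \frac{\frac{1}{1 + V} \left(-5 + n\right)}{2} = \frac{-5 + n}{2 \left(1 + V\right)}$)
$L{\left(K \right)} = \frac{5}{4} - \frac{K}{4}$ ($L{\left(K \right)} = - \frac{-5 + K}{2 \left(1 + \frac{K + K}{K + K}\right)} = - \frac{-5 + K}{2 \left(1 + \frac{2 K}{2 K}\right)} = - \frac{-5 + K}{2 \left(1 + 2 K \frac{1}{2 K}\right)} = - \frac{-5 + K}{2 \left(1 + 1\right)} = - \frac{-5 + K}{2 \cdot 2} = - (- \frac{5}{4} + \frac{K}{4}) = \frac{5}{4} - \frac{K}{4}$)
$b = \frac{302}{909}$ ($b = \left(-1510\right) \left(- \frac{1}{4545}\right) = \frac{302}{909} \approx 0.33223$)
$L{\left(-4 \right)} b = \left(\frac{5}{4} - -1\right) \frac{302}{909} = \left(\frac{5}{4} + 1\right) \frac{302}{909} = \frac{9}{4} \cdot \frac{302}{909} = \frac{151}{202}$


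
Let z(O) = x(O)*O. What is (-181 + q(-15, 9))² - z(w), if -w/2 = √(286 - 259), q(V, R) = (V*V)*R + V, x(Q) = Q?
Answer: 3345133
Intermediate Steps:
q(V, R) = V + R*V² (q(V, R) = V²*R + V = R*V² + V = V + R*V²)
w = -6*√3 (w = -2*√(286 - 259) = -6*√3 ≈ -10.392)
z(O) = O² (z(O) = O*O = O²)
(-181 + q(-15, 9))² - z(w) = (-181 - 15*(1 + 9*(-15)))² - (-6*√3)² = (-181 - 15*(1 - 135))² - 1*108 = (-181 - 15*(-134))² - 108 = (-181 + 2010)² - 108 = 1829² - 108 = 3345241 - 108 = 3345133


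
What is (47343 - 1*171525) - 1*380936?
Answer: -505118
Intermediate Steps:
(47343 - 1*171525) - 1*380936 = (47343 - 171525) - 380936 = -124182 - 380936 = -505118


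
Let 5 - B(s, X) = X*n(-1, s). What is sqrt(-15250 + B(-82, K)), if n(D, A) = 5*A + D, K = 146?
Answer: sqrt(44761) ≈ 211.57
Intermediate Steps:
n(D, A) = D + 5*A
B(s, X) = 5 - X*(-1 + 5*s)
sqrt(-15250 + B(-82, K)) = sqrt(-15250 + (5 - 1*146*(-1 + 5*(-82)))) = sqrt(-15250 + (5 - 1*146*(-1 - 410))) = sqrt(-15250 + (5 - 1*146*(-411))) = sqrt(-15250 + (5 + 60006)) = sqrt(-15250 + 60011) = sqrt(44761)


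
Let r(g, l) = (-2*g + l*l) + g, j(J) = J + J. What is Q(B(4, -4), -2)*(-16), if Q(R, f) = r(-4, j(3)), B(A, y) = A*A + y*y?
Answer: -640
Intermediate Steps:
B(A, y) = A² + y²
j(J) = 2*J
r(g, l) = l² - g (r(g, l) = (-2*g + l²) + g = (l² - 2*g) + g = l² - g)
Q(R, f) = 40 (Q(R, f) = (2*3)² - 1*(-4) = 6² + 4 = 36 + 4 = 40)
Q(B(4, -4), -2)*(-16) = 40*(-16) = -640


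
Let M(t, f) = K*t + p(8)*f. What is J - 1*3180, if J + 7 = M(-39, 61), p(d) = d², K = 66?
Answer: -1857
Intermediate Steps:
M(t, f) = 64*f + 66*t (M(t, f) = 66*t + 8²*f = 66*t + 64*f = 64*f + 66*t)
J = 1323 (J = -7 + (64*61 + 66*(-39)) = -7 + (3904 - 2574) = -7 + 1330 = 1323)
J - 1*3180 = 1323 - 1*3180 = 1323 - 3180 = -1857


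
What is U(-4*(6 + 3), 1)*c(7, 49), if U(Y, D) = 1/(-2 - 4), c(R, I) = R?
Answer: -7/6 ≈ -1.1667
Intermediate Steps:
U(Y, D) = -⅙ (U(Y, D) = 1/(-6) = -⅙)
U(-4*(6 + 3), 1)*c(7, 49) = -⅙*7 = -7/6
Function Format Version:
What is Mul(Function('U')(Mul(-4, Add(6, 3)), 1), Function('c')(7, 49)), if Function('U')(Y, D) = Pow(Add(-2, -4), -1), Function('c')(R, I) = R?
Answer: Rational(-7, 6) ≈ -1.1667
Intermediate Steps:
Function('U')(Y, D) = Rational(-1, 6) (Function('U')(Y, D) = Pow(-6, -1) = Rational(-1, 6))
Mul(Function('U')(Mul(-4, Add(6, 3)), 1), Function('c')(7, 49)) = Mul(Rational(-1, 6), 7) = Rational(-7, 6)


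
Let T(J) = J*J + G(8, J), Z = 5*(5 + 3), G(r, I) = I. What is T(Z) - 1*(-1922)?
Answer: 3562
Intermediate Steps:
Z = 40 (Z = 5*8 = 40)
T(J) = J + J² (T(J) = J*J + J = J² + J = J + J²)
T(Z) - 1*(-1922) = 40*(1 + 40) - 1*(-1922) = 40*41 + 1922 = 1640 + 1922 = 3562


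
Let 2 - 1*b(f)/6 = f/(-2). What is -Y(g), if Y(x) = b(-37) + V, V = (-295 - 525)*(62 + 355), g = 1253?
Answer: 342039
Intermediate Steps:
b(f) = 12 + 3*f (b(f) = 12 - 6*f/(-2) = 12 - 6*f*(-1)/2 = 12 - (-3)*f = 12 + 3*f)
V = -341940 (V = -820*417 = -341940)
Y(x) = -342039 (Y(x) = (12 + 3*(-37)) - 341940 = (12 - 111) - 341940 = -99 - 341940 = -342039)
-Y(g) = -1*(-342039) = 342039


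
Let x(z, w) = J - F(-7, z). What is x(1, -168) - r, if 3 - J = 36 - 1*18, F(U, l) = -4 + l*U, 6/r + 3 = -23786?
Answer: -95150/23789 ≈ -3.9997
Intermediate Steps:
r = -6/23789 (r = 6/(-3 - 23786) = 6/(-23789) = 6*(-1/23789) = -6/23789 ≈ -0.00025222)
F(U, l) = -4 + U*l
J = -15 (J = 3 - (36 - 1*18) = 3 - (36 - 18) = 3 - 1*18 = 3 - 18 = -15)
x(z, w) = -11 + 7*z (x(z, w) = -15 - (-4 - 7*z) = -15 + (4 + 7*z) = -11 + 7*z)
x(1, -168) - r = (-11 + 7*1) - 1*(-6/23789) = (-11 + 7) + 6/23789 = -4 + 6/23789 = -95150/23789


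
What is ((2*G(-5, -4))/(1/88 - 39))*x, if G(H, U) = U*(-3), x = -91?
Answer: 192192/3431 ≈ 56.016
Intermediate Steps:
G(H, U) = -3*U
((2*G(-5, -4))/(1/88 - 39))*x = ((2*(-3*(-4)))/(1/88 - 39))*(-91) = ((2*12)/(1/88 - 39))*(-91) = (24/(-3431/88))*(-91) = (24*(-88/3431))*(-91) = -2112/3431*(-91) = 192192/3431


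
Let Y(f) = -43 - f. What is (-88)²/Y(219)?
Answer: -3872/131 ≈ -29.557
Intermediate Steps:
(-88)²/Y(219) = (-88)²/(-43 - 1*219) = 7744/(-43 - 219) = 7744/(-262) = 7744*(-1/262) = -3872/131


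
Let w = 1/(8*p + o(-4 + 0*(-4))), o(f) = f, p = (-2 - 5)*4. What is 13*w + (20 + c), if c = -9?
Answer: 2495/228 ≈ 10.943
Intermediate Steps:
p = -28 (p = -7*4 = -28)
w = -1/228 (w = 1/(8*(-28) + (-4 + 0*(-4))) = 1/(-224 + (-4 + 0)) = 1/(-224 - 4) = 1/(-228) = -1/228 ≈ -0.0043860)
13*w + (20 + c) = 13*(-1/228) + (20 - 9) = -13/228 + 11 = 2495/228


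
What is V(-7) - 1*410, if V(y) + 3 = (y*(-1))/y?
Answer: -414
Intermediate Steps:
V(y) = -4 (V(y) = -3 + (y*(-1))/y = -3 + (-y)/y = -3 - 1 = -4)
V(-7) - 1*410 = -4 - 1*410 = -4 - 410 = -414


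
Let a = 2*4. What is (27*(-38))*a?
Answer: -8208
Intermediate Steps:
a = 8
(27*(-38))*a = (27*(-38))*8 = -1026*8 = -8208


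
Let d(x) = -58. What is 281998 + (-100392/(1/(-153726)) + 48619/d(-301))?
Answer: 895122221601/58 ≈ 1.5433e+10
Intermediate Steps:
281998 + (-100392/(1/(-153726)) + 48619/d(-301)) = 281998 + (-100392/(1/(-153726)) + 48619/(-58)) = 281998 + (-100392/(-1/153726) + 48619*(-1/58)) = 281998 + (-100392*(-153726) - 48619/58) = 281998 + (15432860592 - 48619/58) = 281998 + 895105865717/58 = 895122221601/58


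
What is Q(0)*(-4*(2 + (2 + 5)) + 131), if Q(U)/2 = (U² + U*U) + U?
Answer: 0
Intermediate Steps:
Q(U) = 2*U + 4*U² (Q(U) = 2*((U² + U*U) + U) = 2*((U² + U²) + U) = 2*(2*U² + U) = 2*(U + 2*U²) = 2*U + 4*U²)
Q(0)*(-4*(2 + (2 + 5)) + 131) = (2*0*(1 + 2*0))*(-4*(2 + (2 + 5)) + 131) = (2*0*(1 + 0))*(-4*(2 + 7) + 131) = (2*0*1)*(-4*9 + 131) = 0*(-36 + 131) = 0*95 = 0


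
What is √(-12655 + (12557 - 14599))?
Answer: 3*I*√1633 ≈ 121.23*I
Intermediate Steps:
√(-12655 + (12557 - 14599)) = √(-12655 - 2042) = √(-14697) = 3*I*√1633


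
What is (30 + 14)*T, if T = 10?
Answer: 440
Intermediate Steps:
(30 + 14)*T = (30 + 14)*10 = 44*10 = 440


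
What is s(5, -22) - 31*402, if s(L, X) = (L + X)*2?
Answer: -12496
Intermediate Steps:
s(L, X) = 2*L + 2*X
s(5, -22) - 31*402 = (2*5 + 2*(-22)) - 31*402 = (10 - 44) - 12462 = -34 - 12462 = -12496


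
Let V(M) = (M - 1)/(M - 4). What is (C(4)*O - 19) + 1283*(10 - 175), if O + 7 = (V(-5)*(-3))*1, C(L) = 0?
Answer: -211714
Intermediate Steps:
V(M) = (-1 + M)/(-4 + M)
O = -9 (O = -7 + (((-1 - 5)/(-4 - 5))*(-3))*1 = -7 + ((-6/(-9))*(-3))*1 = -7 + (-⅑*(-6)*(-3))*1 = -7 + ((⅔)*(-3))*1 = -7 - 2*1 = -7 - 2 = -9)
(C(4)*O - 19) + 1283*(10 - 175) = (0*(-9) - 19) + 1283*(10 - 175) = (0 - 19) + 1283*(-165) = -19 - 211695 = -211714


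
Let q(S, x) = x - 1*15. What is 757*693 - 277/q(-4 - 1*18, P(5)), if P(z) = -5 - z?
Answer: 13115302/25 ≈ 5.2461e+5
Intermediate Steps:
q(S, x) = -15 + x (q(S, x) = x - 15 = -15 + x)
757*693 - 277/q(-4 - 1*18, P(5)) = 757*693 - 277/(-15 + (-5 - 1*5)) = 524601 - 277/(-15 + (-5 - 5)) = 524601 - 277/(-15 - 10) = 524601 - 277/(-25) = 524601 - 277*(-1/25) = 524601 + 277/25 = 13115302/25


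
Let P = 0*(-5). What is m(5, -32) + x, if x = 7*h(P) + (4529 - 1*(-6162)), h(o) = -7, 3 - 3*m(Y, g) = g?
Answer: 31961/3 ≈ 10654.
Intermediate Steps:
m(Y, g) = 1 - g/3
P = 0
x = 10642 (x = 7*(-7) + (4529 - 1*(-6162)) = -49 + (4529 + 6162) = -49 + 10691 = 10642)
m(5, -32) + x = (1 - ⅓*(-32)) + 10642 = (1 + 32/3) + 10642 = 35/3 + 10642 = 31961/3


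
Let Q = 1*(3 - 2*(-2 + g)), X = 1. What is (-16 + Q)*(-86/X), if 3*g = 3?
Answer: 946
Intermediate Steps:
g = 1 (g = (⅓)*3 = 1)
Q = 5 (Q = 1*(3 - 2*(-2 + 1)) = 1*(3 - 2*(-1)) = 1*(3 - 1*(-2)) = 1*(3 + 2) = 1*5 = 5)
(-16 + Q)*(-86/X) = (-16 + 5)*(-86/1) = -(-946) = -11*(-86) = 946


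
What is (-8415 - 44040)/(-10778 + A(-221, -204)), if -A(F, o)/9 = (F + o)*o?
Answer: 52455/791078 ≈ 0.066308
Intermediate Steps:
A(F, o) = -9*o*(F + o) (A(F, o) = -9*(F + o)*o = -9*o*(F + o))
(-8415 - 44040)/(-10778 + A(-221, -204)) = (-8415 - 44040)/(-10778 - 9*(-204)*(-221 - 204)) = -52455/(-10778 - 9*(-204)*(-425)) = -52455/(-10778 - 780300) = -52455/(-791078) = -52455*(-1/791078) = 52455/791078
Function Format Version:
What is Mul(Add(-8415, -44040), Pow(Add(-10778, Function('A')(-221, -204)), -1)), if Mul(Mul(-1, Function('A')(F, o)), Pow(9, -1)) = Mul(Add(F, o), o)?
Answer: Rational(52455, 791078) ≈ 0.066308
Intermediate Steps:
Function('A')(F, o) = Mul(-9, o, Add(F, o)) (Function('A')(F, o) = Mul(-9, Mul(Add(F, o), o)) = Mul(-9, Mul(o, Add(F, o))) = Mul(-9, o, Add(F, o)))
Mul(Add(-8415, -44040), Pow(Add(-10778, Function('A')(-221, -204)), -1)) = Mul(Add(-8415, -44040), Pow(Add(-10778, Mul(-9, -204, Add(-221, -204))), -1)) = Mul(-52455, Pow(Add(-10778, Mul(-9, -204, -425)), -1)) = Mul(-52455, Pow(Add(-10778, -780300), -1)) = Mul(-52455, Pow(-791078, -1)) = Mul(-52455, Rational(-1, 791078)) = Rational(52455, 791078)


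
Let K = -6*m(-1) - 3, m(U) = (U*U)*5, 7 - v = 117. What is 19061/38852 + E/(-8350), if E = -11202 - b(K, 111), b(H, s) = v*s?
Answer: 59998267/162207100 ≈ 0.36989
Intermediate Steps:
v = -110 (v = 7 - 1*117 = 7 - 117 = -110)
m(U) = 5*U**2 (m(U) = U**2*5 = 5*U**2)
K = -33 (K = -30*(-1)**2 - 3 = -30 - 3 = -33)
b(H, s) = -110*s
E = 1008 (E = -11202 - (-110)*111 = -11202 - 1*(-12210) = -11202 + 12210 = 1008)
19061/38852 + E/(-8350) = 19061/38852 + 1008/(-8350) = 19061*(1/38852) + 1008*(-1/8350) = 19061/38852 - 504/4175 = 59998267/162207100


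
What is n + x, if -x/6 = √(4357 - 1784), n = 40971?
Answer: 40971 - 6*√2573 ≈ 40667.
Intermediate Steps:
x = -6*√2573 (x = -6*√(4357 - 1784) = -6*√2573 ≈ -304.35)
n + x = 40971 - 6*√2573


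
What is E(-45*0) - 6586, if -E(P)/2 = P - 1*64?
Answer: -6458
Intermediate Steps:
E(P) = 128 - 2*P (E(P) = -2*(P - 1*64) = -2*(P - 64) = -2*(-64 + P) = 128 - 2*P)
E(-45*0) - 6586 = (128 - (-90)*0) - 6586 = (128 - 2*0) - 6586 = (128 + 0) - 6586 = 128 - 6586 = -6458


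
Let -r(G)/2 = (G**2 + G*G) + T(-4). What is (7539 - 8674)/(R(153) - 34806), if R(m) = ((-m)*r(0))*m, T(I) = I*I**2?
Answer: 1135/3031158 ≈ 0.00037444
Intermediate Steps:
T(I) = I**3
r(G) = 128 - 4*G**2 (r(G) = -2*((G**2 + G*G) + (-4)**3) = -2*((G**2 + G**2) - 64) = -2*(2*G**2 - 64) = -2*(-64 + 2*G**2) = 128 - 4*G**2)
R(m) = -128*m**2 (R(m) = ((-m)*(128 - 4*0**2))*m = ((-m)*(128 - 4*0))*m = ((-m)*(128 + 0))*m = (-m*128)*m = (-128*m)*m = -128*m**2)
(7539 - 8674)/(R(153) - 34806) = (7539 - 8674)/(-128*153**2 - 34806) = -1135/(-128*23409 - 34806) = -1135/(-2996352 - 34806) = -1135/(-3031158) = -1135*(-1/3031158) = 1135/3031158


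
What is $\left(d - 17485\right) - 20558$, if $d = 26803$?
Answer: $-11240$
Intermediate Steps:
$\left(d - 17485\right) - 20558 = \left(26803 - 17485\right) - 20558 = 9318 - 20558 = -11240$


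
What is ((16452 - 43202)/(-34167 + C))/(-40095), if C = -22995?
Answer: -2675/229191039 ≈ -1.1671e-5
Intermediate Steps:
((16452 - 43202)/(-34167 + C))/(-40095) = ((16452 - 43202)/(-34167 - 22995))/(-40095) = -26750/(-57162)*(-1/40095) = -26750*(-1/57162)*(-1/40095) = (13375/28581)*(-1/40095) = -2675/229191039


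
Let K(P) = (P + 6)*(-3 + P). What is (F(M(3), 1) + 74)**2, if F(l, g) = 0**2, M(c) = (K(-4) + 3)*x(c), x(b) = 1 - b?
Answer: 5476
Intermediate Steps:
K(P) = (-3 + P)*(6 + P) (K(P) = (6 + P)*(-3 + P) = (-3 + P)*(6 + P))
M(c) = -11 + 11*c (M(c) = ((-18 + (-4)**2 + 3*(-4)) + 3)*(1 - c) = ((-18 + 16 - 12) + 3)*(1 - c) = (-14 + 3)*(1 - c) = -11*(1 - c) = -11 + 11*c)
F(l, g) = 0
(F(M(3), 1) + 74)**2 = (0 + 74)**2 = 74**2 = 5476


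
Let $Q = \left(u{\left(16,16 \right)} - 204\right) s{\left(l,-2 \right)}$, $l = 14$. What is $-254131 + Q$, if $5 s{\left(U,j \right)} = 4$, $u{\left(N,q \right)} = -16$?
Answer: $-254307$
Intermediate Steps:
$s{\left(U,j \right)} = \frac{4}{5}$ ($s{\left(U,j \right)} = \frac{1}{5} \cdot 4 = \frac{4}{5}$)
$Q = -176$ ($Q = \left(-16 - 204\right) \frac{4}{5} = \left(-220\right) \frac{4}{5} = -176$)
$-254131 + Q = -254131 - 176 = -254307$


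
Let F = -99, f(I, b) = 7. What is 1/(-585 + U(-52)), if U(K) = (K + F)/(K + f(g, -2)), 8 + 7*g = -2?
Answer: -45/26174 ≈ -0.0017193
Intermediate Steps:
g = -10/7 (g = -8/7 + (⅐)*(-2) = -8/7 - 2/7 = -10/7 ≈ -1.4286)
U(K) = (-99 + K)/(7 + K) (U(K) = (K - 99)/(K + 7) = (-99 + K)/(7 + K))
1/(-585 + U(-52)) = 1/(-585 + (-99 - 52)/(7 - 52)) = 1/(-585 - 151/(-45)) = 1/(-585 - 1/45*(-151)) = 1/(-585 + 151/45) = 1/(-26174/45) = -45/26174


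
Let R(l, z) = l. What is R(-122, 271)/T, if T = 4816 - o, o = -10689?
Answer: -122/15505 ≈ -0.0078684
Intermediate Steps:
T = 15505 (T = 4816 - 1*(-10689) = 4816 + 10689 = 15505)
R(-122, 271)/T = -122/15505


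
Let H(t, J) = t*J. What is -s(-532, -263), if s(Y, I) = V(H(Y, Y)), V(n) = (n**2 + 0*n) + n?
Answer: -80102867600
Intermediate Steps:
H(t, J) = J*t
V(n) = n + n**2 (V(n) = (n**2 + 0) + n = n**2 + n = n + n**2)
s(Y, I) = Y**2*(1 + Y**2) (s(Y, I) = (Y*Y)*(1 + Y*Y) = Y**2*(1 + Y**2))
-s(-532, -263) = -((-532)**2 + (-532)**4) = -(283024 + 80102584576) = -1*80102867600 = -80102867600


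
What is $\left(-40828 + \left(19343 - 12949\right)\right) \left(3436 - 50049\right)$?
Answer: $1605072042$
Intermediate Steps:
$\left(-40828 + \left(19343 - 12949\right)\right) \left(3436 - 50049\right) = \left(-40828 + \left(19343 - 12949\right)\right) \left(-46613\right) = \left(-40828 + 6394\right) \left(-46613\right) = \left(-34434\right) \left(-46613\right) = 1605072042$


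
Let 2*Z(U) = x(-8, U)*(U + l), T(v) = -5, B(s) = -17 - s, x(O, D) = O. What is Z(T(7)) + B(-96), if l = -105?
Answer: 519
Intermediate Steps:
Z(U) = 420 - 4*U (Z(U) = (-8*(U - 105))/2 = (-8*(-105 + U))/2 = (840 - 8*U)/2 = 420 - 4*U)
Z(T(7)) + B(-96) = (420 - 4*(-5)) + (-17 - 1*(-96)) = (420 + 20) + (-17 + 96) = 440 + 79 = 519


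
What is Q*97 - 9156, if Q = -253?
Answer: -33697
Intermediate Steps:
Q*97 - 9156 = -253*97 - 9156 = -24541 - 9156 = -33697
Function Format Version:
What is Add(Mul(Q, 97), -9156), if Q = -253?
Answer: -33697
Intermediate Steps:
Add(Mul(Q, 97), -9156) = Add(Mul(-253, 97), -9156) = Add(-24541, -9156) = -33697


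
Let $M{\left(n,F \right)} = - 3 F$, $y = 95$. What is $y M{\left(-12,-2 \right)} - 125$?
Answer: $445$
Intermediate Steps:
$y M{\left(-12,-2 \right)} - 125 = 95 \left(\left(-3\right) \left(-2\right)\right) - 125 = 95 \cdot 6 - 125 = 570 - 125 = 445$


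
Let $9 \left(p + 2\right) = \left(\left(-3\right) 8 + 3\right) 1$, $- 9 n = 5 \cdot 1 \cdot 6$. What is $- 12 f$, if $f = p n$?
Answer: $- \frac{520}{3} \approx -173.33$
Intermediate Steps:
$n = - \frac{10}{3}$ ($n = - \frac{5 \cdot 1 \cdot 6}{9} = - \frac{5 \cdot 6}{9} = \left(- \frac{1}{9}\right) 30 = - \frac{10}{3} \approx -3.3333$)
$p = - \frac{13}{3}$ ($p = -2 + \frac{\left(\left(-3\right) 8 + 3\right) 1}{9} = -2 + \frac{\left(-24 + 3\right) 1}{9} = -2 + \frac{\left(-21\right) 1}{9} = -2 + \frac{1}{9} \left(-21\right) = -2 - \frac{7}{3} = - \frac{13}{3} \approx -4.3333$)
$f = \frac{130}{9}$ ($f = \left(- \frac{13}{3}\right) \left(- \frac{10}{3}\right) = \frac{130}{9} \approx 14.444$)
$- 12 f = \left(-12\right) \frac{130}{9} = - \frac{520}{3}$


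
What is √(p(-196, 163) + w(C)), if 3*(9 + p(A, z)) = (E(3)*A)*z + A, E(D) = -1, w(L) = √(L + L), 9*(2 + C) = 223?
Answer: √(95175 + 3*√410)/3 ≈ 102.87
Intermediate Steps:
C = 205/9 (C = -2 + (⅑)*223 = -2 + 223/9 = 205/9 ≈ 22.778)
w(L) = √2*√L (w(L) = √(2*L) = √2*√L)
p(A, z) = -9 + A/3 - A*z/3 (p(A, z) = -9 + ((-A)*z + A)/3 = -9 + (-A*z + A)/3 = -9 + (A - A*z)/3 = -9 + (A/3 - A*z/3) = -9 + A/3 - A*z/3)
√(p(-196, 163) + w(C)) = √((-9 + (⅓)*(-196) - ⅓*(-196)*163) + √2*√(205/9)) = √((-9 - 196/3 + 31948/3) + √2*(√205/3)) = √(10575 + √410/3)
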